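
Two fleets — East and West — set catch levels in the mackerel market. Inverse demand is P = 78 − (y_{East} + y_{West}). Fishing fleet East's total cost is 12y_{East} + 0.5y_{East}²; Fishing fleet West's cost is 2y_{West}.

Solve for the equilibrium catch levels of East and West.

Fishing fleet East's profit: π = y_{East}(78 − (y_{East} + y_{West})) − 12y_{East} − 0.5y_{East}².
∂π/∂y_{East} = 66 − 3y_{East} − y_{West} = 0, so y_{East} = 22 − (1/3)y_{West}.
For West: ∂π/∂y_{West} = 76 − 2y_{West} − y_{East} = 0 ⇒ y_{West} = 38 − 0.5y_{East}.
Plugging y_{West} into East's best response: y_{East} = 22 − (1/3)(38 − 0.5y_{East}) ⇒ (5/6)y_{East} = 28/3, so y_{East} = 11.2.
Then y_{West} = 38 − 0.5·11.2 = 32.4.

11.2, 32.4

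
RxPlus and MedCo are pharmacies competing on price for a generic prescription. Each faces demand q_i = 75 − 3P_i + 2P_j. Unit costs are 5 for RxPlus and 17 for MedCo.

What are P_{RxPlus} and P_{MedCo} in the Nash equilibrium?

24.75, 29.25

RxPlus's profit: π = (P_{RxPlus} − 5)(75 − 3P_{RxPlus} + 2P_{MedCo}).
∂π/∂P_{RxPlus} = 90 − 6P_{RxPlus} + 2P_{MedCo} = 0 ⇒ P_{RxPlus} = 15 + (1/3)P_{MedCo}.
Similarly P_{MedCo} = 21 + (1/3)P_{RxPlus}.
Plugging P_{MedCo} into RxPlus's best response: P_{RxPlus} = 15 + (1/3)(21 + (1/3)P_{RxPlus}) ⇒ (8/9)P_{RxPlus} = 22, so P_{RxPlus} = 24.75.
Then P_{MedCo} = 21 + (1/3)·24.75 = 29.25.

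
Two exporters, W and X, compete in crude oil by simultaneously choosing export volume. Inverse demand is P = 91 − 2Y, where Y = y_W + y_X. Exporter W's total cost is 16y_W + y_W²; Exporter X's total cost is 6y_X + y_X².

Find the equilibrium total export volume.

20

Exporter W's profit: π = y_W(91 − 2(y_W + y_X)) − 16y_W − y_W².
∂π/∂y_W = 75 − 6y_W − 2y_X = 0, so y_W = 12.5 − (1/3)y_X.
By the same steps for X: y_X = 85/6 − (1/3)y_W.
Substituting the second reaction function into the first: y_W = 12.5 − (1/3)(85/6 − (1/3)y_W), which gives (8/9)y_W = 70/9 ⇒ y_W = 8.75.
Then y_X = 85/6 − (1/3)·8.75 = 11.25.
Total export volume: 8.75 + 11.25 = 20.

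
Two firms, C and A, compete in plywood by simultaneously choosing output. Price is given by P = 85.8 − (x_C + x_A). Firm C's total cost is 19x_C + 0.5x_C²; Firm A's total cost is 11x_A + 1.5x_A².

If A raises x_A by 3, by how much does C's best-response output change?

-1

Firm C's profit: π = x_C(85.8 − (x_C + x_A)) − 19x_C − 0.5x_C².
∂π/∂x_C = 66.8 − 3x_C − x_A = 0, so x_C = 334/15 − (1/3)x_A.
The reaction-function slope is −1/3, so a 3-unit rise in x_A moves x_C by −1/3 × 3 = −1. C's best response falls — the actions are strategic substitutes.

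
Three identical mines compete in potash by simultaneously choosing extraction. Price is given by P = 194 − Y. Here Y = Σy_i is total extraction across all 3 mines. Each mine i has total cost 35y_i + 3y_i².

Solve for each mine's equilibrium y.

A representative mine's profit is π_i = y_i(194 − Y) − 35y_i − 3y_i², with Y = y_i + Σ_{j≠i} y_j.
First-order condition: 159 − 8y_i − Σ_{j≠i} y_j = 0.
With identical mines, set every y_j = y: then 159 − 8y − 2y = 0, i.e. y = 159/10 = 15.9.

15.9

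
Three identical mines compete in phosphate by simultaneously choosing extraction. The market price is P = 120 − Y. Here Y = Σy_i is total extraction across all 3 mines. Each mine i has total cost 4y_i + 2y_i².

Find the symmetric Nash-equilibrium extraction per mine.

14.5

A representative mine's profit is π_i = y_i(120 − Y) − 4y_i − 2y_i², with Y = y_i + Σ_{j≠i} y_j.
First-order condition: 116 − 6y_i − Σ_{j≠i} y_j = 0.
In a symmetric equilibrium every mine chooses the same y, so Σ_{j≠i} y_j = 2y. The condition becomes 116 − 8y = 0, giving y = 116/8 = 14.5.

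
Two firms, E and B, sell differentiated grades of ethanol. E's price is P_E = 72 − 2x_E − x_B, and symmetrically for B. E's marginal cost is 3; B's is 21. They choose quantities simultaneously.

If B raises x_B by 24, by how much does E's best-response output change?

-6

Firm E's profit: π = x_E(72 − 2x_E − x_B) − 3x_E.
∂π/∂x_E = 69 − 4x_E − x_B = 0 ⇒ x_E = 17.25 − 0.25x_B.
The reaction-function slope is −0.25, so a 24-unit rise in x_B moves x_E by −0.25 × 24 = −6. E's best response falls — the actions are strategic substitutes.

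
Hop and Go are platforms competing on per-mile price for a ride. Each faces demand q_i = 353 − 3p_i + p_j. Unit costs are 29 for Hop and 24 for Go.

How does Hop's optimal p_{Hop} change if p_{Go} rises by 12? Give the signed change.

2

Hop's profit: π = (p_{Hop} − 29)(353 − 3p_{Hop} + p_{Go}).
∂π/∂p_{Hop} = 440 − 6p_{Hop} + p_{Go} = 0 ⇒ p_{Hop} = 220/3 + (1/6)p_{Go}.
The reaction-function slope is 1/6, so a 12-unit rise in p_{Go} moves p_{Hop} by 1/6 × 12 = 2. Hop's best response rises — the actions are strategic complements.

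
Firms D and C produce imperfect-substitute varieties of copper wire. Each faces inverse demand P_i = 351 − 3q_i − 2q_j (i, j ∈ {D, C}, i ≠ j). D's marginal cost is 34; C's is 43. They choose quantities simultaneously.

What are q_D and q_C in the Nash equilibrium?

Firm D's profit: π = q_D(351 − 3q_D − 2q_C) − 34q_D.
∂π/∂q_D = 317 − 6q_D − 2q_C = 0 ⇒ q_D = 317/6 − (1/3)q_C.
Similarly q_C = 154/3 − (1/3)q_D.
Substituting the second reaction function into the first: q_D = 317/6 − (1/3)(154/3 − (1/3)q_D), which gives (8/9)q_D = 643/18 ⇒ q_D = 40.1875.
Then q_C = 154/3 − (1/3)·40.1875 = 37.9375.

40.1875, 37.9375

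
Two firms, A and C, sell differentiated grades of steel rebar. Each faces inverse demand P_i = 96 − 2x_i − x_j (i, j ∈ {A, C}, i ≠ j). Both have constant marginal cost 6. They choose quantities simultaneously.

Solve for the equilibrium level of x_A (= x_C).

Firm A's profit: π = x_A(96 − 2x_A − x_C) − 6x_A.
∂π/∂x_A = 90 − 4x_A − x_C = 0 ⇒ x_A = 22.5 − 0.25x_C.
Setting x_A = x_C in the reaction function: x_A = 22.5 − 0.25x_A, so x_A = 22.5 / 1.25 = 18.

18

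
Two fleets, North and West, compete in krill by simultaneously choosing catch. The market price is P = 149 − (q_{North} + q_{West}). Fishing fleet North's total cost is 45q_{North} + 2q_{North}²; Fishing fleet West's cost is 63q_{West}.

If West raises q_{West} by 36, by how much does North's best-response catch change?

-6

Fishing fleet North's profit: π = q_{North}(149 − (q_{North} + q_{West})) − 45q_{North} − 2q_{North}².
∂π/∂q_{North} = 104 − 6q_{North} − q_{West} = 0, so q_{North} = 52/3 − (1/6)q_{West}.
The reaction-function slope is −1/6, so a 36-unit rise in q_{West} moves q_{North} by −1/6 × 36 = −6. North's best response falls — the actions are strategic substitutes.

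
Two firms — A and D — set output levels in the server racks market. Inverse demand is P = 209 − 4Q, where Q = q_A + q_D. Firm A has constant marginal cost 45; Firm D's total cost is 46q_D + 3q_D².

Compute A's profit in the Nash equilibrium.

Firm A's profit: π = q_A(209 − 4(q_A + q_D)) − 45q_A.
∂π/∂q_A = 164 − 8q_A − 4q_D = 0, so q_A = 20.5 − 0.5q_D.
For D: ∂π/∂q_D = 163 − 14q_D − 4q_A = 0 ⇒ q_D = 163/14 − (2/7)q_A.
Solving the two reaction functions simultaneously: (1 − (−0.5)(−2/7))q_A = 20.5 − 0.5·(163/14), so (6/7)q_A = 411/28 and q_A = 17.125.
Then q_D = 163/14 − (2/7)·17.125 = 6.75.
Price P = 209 − 4·23.875 = 113.5.
A's profit: (113.5 − 45)·17.125 = 1173.0625.

1173.0625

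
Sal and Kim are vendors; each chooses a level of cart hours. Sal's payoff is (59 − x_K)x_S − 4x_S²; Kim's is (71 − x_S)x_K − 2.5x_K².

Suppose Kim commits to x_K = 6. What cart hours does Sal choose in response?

6.625

Expanding Sal's payoff: 59x_S − x_Kx_S − 4x_S².
∂π/∂x_S = 59 − x_K − 8x_S = 0, so x_S = 7.375 − 0.125x_K.
At x_K = 6: x_S = 7.375 − 0.125·6 = 6.625.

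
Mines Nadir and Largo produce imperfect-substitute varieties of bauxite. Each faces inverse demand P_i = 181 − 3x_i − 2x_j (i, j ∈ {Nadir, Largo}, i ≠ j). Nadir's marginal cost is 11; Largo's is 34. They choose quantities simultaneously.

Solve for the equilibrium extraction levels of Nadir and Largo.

22.6875, 16.9375

Mine Nadir's profit: π = x_{Nadir}(181 − 3x_{Nadir} − 2x_{Largo}) − 11x_{Nadir}.
∂π/∂x_{Nadir} = 170 − 6x_{Nadir} − 2x_{Largo} = 0 ⇒ x_{Nadir} = 85/3 − (1/3)x_{Largo}.
Similarly x_{Largo} = 24.5 − (1/3)x_{Nadir}.
Substituting the second reaction function into the first: x_{Nadir} = 85/3 − (1/3)(24.5 − (1/3)x_{Nadir}), which gives (8/9)x_{Nadir} = 121/6 ⇒ x_{Nadir} = 22.6875.
Then x_{Largo} = 24.5 − (1/3)·22.6875 = 16.9375.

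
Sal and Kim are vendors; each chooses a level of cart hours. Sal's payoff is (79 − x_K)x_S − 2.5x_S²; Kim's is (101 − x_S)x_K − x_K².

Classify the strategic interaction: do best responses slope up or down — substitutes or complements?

Expanding Sal's payoff: 79x_S − x_Kx_S − 2.5x_S².
∂π/∂x_S = 79 − x_K − 5x_S = 0, so x_S = 15.8 − 0.2x_K.
The best-response slope dx_S/dx_K = −0.2 < 0: the reaction function is downward-sloping, so the choices are strategic substitutes.

strategic substitutes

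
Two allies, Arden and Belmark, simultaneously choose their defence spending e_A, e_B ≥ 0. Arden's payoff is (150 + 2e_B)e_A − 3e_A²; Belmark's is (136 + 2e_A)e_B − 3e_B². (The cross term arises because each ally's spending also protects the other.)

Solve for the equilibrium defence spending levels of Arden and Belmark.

Expanding Arden's payoff: 150e_A + 2e_Be_A − 3e_A².
∂π/∂e_A = 150 + 2e_B − 6e_A = 0, so e_A = 25 + (1/3)e_B.
Likewise for Belmark: e_B = 68/3 + (1/3)e_A.
Solving the two reaction functions simultaneously: (1 − (1/3)(1/3))e_A = 25 + (1/3)·(68/3), so (8/9)e_A = 293/9 and e_A = 36.625.
Then e_B = 68/3 + (1/3)·36.625 = 34.875.

36.625, 34.875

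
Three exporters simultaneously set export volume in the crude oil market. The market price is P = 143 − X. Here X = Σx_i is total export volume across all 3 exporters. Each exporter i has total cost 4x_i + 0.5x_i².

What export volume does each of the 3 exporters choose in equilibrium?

A representative exporter's profit is π_i = x_i(143 − X) − 4x_i − 0.5x_i², with X = x_i + Σ_{j≠i} x_j.
First-order condition: 139 − 3x_i − Σ_{j≠i} x_j = 0.
Imposing symmetry (x_j = x for all j) turns Σ_{j≠i} x_j into 2x, so 139 = 5x and x = 27.8.

27.8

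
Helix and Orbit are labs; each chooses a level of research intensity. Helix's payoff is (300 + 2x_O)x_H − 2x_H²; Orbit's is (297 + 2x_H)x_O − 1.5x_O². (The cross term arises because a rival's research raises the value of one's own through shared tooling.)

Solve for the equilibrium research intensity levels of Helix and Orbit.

186.75, 223.5

Expanding Helix's payoff: 300x_H + 2x_Ox_H − 2x_H².
∂π/∂x_H = 300 + 2x_O − 4x_H = 0, so x_H = 75 + 0.5x_O.
Likewise for Orbit: x_O = 99 + (2/3)x_H.
Plugging x_O into Helix's best response: x_H = 75 + 0.5(99 + (2/3)x_H) ⇒ (2/3)x_H = 124.5, so x_H = 186.75.
Then x_O = 99 + (2/3)·186.75 = 223.5.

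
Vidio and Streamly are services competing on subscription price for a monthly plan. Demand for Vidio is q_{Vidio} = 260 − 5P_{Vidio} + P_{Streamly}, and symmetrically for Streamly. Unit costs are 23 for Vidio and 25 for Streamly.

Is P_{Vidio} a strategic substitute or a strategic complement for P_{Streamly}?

strategic complements

Vidio's profit: π = (P_{Vidio} − 23)(260 − 5P_{Vidio} + P_{Streamly}).
∂π/∂P_{Vidio} = 375 − 10P_{Vidio} + P_{Streamly} = 0 ⇒ P_{Vidio} = 37.5 + 0.1P_{Streamly}.
The best-response slope dP_{Vidio}/dP_{Streamly} = 0.1 > 0: the reaction function is upward-sloping, so the choices are strategic complements.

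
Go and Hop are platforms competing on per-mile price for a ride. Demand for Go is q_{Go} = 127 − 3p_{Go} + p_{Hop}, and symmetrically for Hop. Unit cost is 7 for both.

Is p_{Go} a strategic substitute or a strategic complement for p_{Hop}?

Go's profit: π = (p_{Go} − 7)(127 − 3p_{Go} + p_{Hop}).
∂π/∂p_{Go} = 148 − 6p_{Go} + p_{Hop} = 0 ⇒ p_{Go} = 74/3 + (1/6)p_{Hop}.
The best-response slope dp_{Go}/dp_{Hop} = 1/6 > 0: the reaction function is upward-sloping, so the choices are strategic complements.

strategic complements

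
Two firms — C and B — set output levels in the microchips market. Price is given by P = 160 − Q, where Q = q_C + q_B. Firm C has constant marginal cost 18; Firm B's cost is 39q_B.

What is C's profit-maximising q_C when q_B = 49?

Firm C's profit: π = q_C(160 − (q_C + q_B)) − 18q_C.
∂π/∂q_C = 142 − 2q_C − q_B = 0, so q_C = 71 − 0.5q_B.
At q_B = 49: q_C = 71 − 0.5·49 = 46.5.

46.5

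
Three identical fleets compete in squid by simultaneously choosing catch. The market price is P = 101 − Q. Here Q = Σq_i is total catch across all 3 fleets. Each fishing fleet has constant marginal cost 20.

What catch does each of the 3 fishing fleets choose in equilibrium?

20.25

A representative fishing fleet's profit is π_i = q_i(101 − Q) − 20q_i, with Q = q_i + Σ_{j≠i} q_j.
First-order condition: 81 − 2q_i − Σ_{j≠i} q_j = 0.
In a symmetric equilibrium every fishing fleet chooses the same q, so Σ_{j≠i} q_j = 2q. The condition becomes 81 − 4q = 0, giving q = 81/4 = 20.25.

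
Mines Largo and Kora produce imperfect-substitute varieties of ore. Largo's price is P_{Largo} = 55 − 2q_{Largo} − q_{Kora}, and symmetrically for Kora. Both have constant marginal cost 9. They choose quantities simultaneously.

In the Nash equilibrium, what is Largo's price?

27.4

Mine Largo's profit: π = q_{Largo}(55 − 2q_{Largo} − q_{Kora}) − 9q_{Largo}.
∂π/∂q_{Largo} = 46 − 4q_{Largo} − q_{Kora} = 0 ⇒ q_{Largo} = 11.5 − 0.25q_{Kora}.
The game is symmetric, so in equilibrium q_{Kora} = q_{Largo}: the reaction function gives 1.25q_{Largo} = 11.5, hence q_{Largo} = 9.2.
P_{Largo} = 55 − 2·9.2 − 9.2 = 27.4.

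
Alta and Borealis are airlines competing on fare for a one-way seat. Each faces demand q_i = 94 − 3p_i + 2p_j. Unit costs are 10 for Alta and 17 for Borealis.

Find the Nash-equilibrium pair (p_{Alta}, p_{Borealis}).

Alta's profit: π = (p_{Alta} − 10)(94 − 3p_{Alta} + 2p_{Borealis}).
∂π/∂p_{Alta} = 124 − 6p_{Alta} + 2p_{Borealis} = 0 ⇒ p_{Alta} = 62/3 + (1/3)p_{Borealis}.
Similarly p_{Borealis} = 145/6 + (1/3)p_{Alta}.
Substituting the second reaction function into the first: p_{Alta} = 62/3 + (1/3)(145/6 + (1/3)p_{Alta}), which gives (8/9)p_{Alta} = 517/18 ⇒ p_{Alta} = 32.3125.
Then p_{Borealis} = 145/6 + (1/3)·32.3125 = 34.9375.

32.3125, 34.9375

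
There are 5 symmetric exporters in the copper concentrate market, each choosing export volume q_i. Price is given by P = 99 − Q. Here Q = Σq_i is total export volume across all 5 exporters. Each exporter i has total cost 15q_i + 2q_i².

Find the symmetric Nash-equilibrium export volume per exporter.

A representative exporter's profit is π_i = q_i(99 − Q) − 15q_i − 2q_i², with Q = q_i + Σ_{j≠i} q_j.
First-order condition: 84 − 6q_i − Σ_{j≠i} q_j = 0.
Imposing symmetry (q_j = q for all j) turns Σ_{j≠i} q_j into 4q, so 84 = 10q and q = 8.4.

8.4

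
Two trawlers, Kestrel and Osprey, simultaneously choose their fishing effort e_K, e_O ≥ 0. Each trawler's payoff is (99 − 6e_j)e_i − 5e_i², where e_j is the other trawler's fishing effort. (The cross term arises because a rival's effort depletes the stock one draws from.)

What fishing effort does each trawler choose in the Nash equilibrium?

6.1875

Kestrel's payoff is (99 − 6e_O)e_K − 5e_K².
∂π/∂e_K = 99 − 6e_O − 10e_K = 0, so e_K = 9.9 − 0.6e_O.
Setting e_K = e_O in the reaction function: e_K = 9.9 − 0.6e_K, so e_K = 9.9 / 1.6 = 6.1875.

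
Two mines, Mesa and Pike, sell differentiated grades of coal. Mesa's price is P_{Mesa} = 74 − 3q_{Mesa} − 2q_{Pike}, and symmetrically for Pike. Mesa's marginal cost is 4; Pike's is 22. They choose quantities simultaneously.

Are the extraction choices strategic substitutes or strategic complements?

strategic substitutes

Mine Mesa's profit: π = q_{Mesa}(74 − 3q_{Mesa} − 2q_{Pike}) − 4q_{Mesa}.
∂π/∂q_{Mesa} = 70 − 6q_{Mesa} − 2q_{Pike} = 0 ⇒ q_{Mesa} = 35/3 − (1/3)q_{Pike}.
The best-response slope dq_{Mesa}/dq_{Pike} = −1/3 < 0: the reaction function is downward-sloping, so the choices are strategic substitutes.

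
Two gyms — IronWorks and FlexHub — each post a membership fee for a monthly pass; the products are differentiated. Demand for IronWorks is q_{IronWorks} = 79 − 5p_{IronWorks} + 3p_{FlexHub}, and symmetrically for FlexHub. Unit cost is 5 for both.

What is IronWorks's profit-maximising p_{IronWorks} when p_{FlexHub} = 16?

IronWorks's profit: π = (p_{IronWorks} − 5)(79 − 5p_{IronWorks} + 3p_{FlexHub}).
∂π/∂p_{IronWorks} = 104 − 10p_{IronWorks} + 3p_{FlexHub} = 0 ⇒ p_{IronWorks} = 10.4 + 0.3p_{FlexHub}.
At p_{FlexHub} = 16: p_{IronWorks} = 10.4 + 0.3·16 = 15.2.

15.2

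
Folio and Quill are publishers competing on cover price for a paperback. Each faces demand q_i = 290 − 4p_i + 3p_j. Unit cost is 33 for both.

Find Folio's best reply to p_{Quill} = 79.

82.375

Folio's profit: π = (p_{Folio} − 33)(290 − 4p_{Folio} + 3p_{Quill}).
∂π/∂p_{Folio} = 422 − 8p_{Folio} + 3p_{Quill} = 0 ⇒ p_{Folio} = 52.75 + 0.375p_{Quill}.
At p_{Quill} = 79: p_{Folio} = 52.75 + 0.375·79 = 82.375.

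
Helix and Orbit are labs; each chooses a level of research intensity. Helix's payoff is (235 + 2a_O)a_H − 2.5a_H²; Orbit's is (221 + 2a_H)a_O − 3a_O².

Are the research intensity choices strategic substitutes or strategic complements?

Expanding Helix's payoff: 235a_H + 2a_Oa_H − 2.5a_H².
∂π/∂a_H = 235 + 2a_O − 5a_H = 0, so a_H = 47 + 0.4a_O.
The best-response slope da_H/da_O = 0.4 > 0: the reaction function is upward-sloping, so the choices are strategic complements.

strategic complements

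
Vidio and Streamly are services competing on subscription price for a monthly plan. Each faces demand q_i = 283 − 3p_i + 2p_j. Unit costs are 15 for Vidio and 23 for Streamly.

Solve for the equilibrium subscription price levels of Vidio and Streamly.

83.5, 86.5

Vidio's profit: π = (p_{Vidio} − 15)(283 − 3p_{Vidio} + 2p_{Streamly}).
∂π/∂p_{Vidio} = 328 − 6p_{Vidio} + 2p_{Streamly} = 0 ⇒ p_{Vidio} = 164/3 + (1/3)p_{Streamly}.
Similarly p_{Streamly} = 176/3 + (1/3)p_{Vidio}.
Substituting the second reaction function into the first: p_{Vidio} = 164/3 + (1/3)(176/3 + (1/3)p_{Vidio}), which gives (8/9)p_{Vidio} = 668/9 ⇒ p_{Vidio} = 83.5.
Then p_{Streamly} = 176/3 + (1/3)·83.5 = 86.5.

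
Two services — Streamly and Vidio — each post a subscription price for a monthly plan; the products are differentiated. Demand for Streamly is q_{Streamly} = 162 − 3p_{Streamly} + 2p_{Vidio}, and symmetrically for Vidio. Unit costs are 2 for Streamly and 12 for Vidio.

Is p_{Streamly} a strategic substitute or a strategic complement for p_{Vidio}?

strategic complements

Streamly's profit: π = (p_{Streamly} − 2)(162 − 3p_{Streamly} + 2p_{Vidio}).
∂π/∂p_{Streamly} = 168 − 6p_{Streamly} + 2p_{Vidio} = 0 ⇒ p_{Streamly} = 28 + (1/3)p_{Vidio}.
The best-response slope dp_{Streamly}/dp_{Vidio} = 1/3 > 0: the reaction function is upward-sloping, so the choices are strategic complements.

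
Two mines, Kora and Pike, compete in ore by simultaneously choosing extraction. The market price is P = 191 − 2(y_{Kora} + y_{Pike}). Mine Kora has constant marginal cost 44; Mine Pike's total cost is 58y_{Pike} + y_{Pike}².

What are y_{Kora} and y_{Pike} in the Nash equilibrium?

Mine Kora's profit: π = y_{Kora}(191 − 2(y_{Kora} + y_{Pike})) − 44y_{Kora}.
∂π/∂y_{Kora} = 147 − 4y_{Kora} − 2y_{Pike} = 0, so y_{Kora} = 36.75 − 0.5y_{Pike}.
For Pike: ∂π/∂y_{Pike} = 133 − 6y_{Pike} − 2y_{Kora} = 0 ⇒ y_{Pike} = 133/6 − (1/3)y_{Kora}.
Plugging y_{Pike} into Kora's best response: y_{Kora} = 36.75 − 0.5(133/6 − (1/3)y_{Kora}) ⇒ (5/6)y_{Kora} = 77/3, so y_{Kora} = 30.8.
Then y_{Pike} = 133/6 − (1/3)·30.8 = 11.9.

30.8, 11.9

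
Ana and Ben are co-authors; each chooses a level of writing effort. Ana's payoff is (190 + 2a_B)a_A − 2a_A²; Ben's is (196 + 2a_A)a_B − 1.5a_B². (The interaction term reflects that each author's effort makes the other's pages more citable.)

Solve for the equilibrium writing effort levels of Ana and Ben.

Expanding Ana's payoff: 190a_A + 2a_Ba_A − 2a_A².
∂π/∂a_A = 190 + 2a_B − 4a_A = 0, so a_A = 47.5 + 0.5a_B.
Likewise for Ben: a_B = 196/3 + (2/3)a_A.
Solving the two reaction functions simultaneously: (1 − (0.5)(2/3))a_A = 47.5 + 0.5·(196/3), so (2/3)a_A = 481/6 and a_A = 120.25.
Then a_B = 196/3 + (2/3)·120.25 = 145.5.

120.25, 145.5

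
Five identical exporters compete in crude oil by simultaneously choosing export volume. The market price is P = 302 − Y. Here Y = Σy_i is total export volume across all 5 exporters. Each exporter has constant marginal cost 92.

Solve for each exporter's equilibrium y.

35

A representative exporter's profit is π_i = y_i(302 − Y) − 92y_i, with Y = y_i + Σ_{j≠i} y_j.
First-order condition: 210 − 2y_i − Σ_{j≠i} y_j = 0.
Imposing symmetry (y_j = y for all j) turns Σ_{j≠i} y_j into 4y, so 210 = 6y and y = 35.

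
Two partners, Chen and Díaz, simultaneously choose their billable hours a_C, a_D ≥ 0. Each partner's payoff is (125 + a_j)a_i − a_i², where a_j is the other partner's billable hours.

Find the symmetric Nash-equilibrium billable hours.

Chen's payoff is (125 + a_D)a_C − a_C².
∂π/∂a_C = 125 + a_D − 2a_C = 0, so a_C = 62.5 + 0.5a_D.
The game is symmetric, so in equilibrium a_D = a_C: the reaction function gives 0.5a_C = 62.5, hence a_C = 125.

125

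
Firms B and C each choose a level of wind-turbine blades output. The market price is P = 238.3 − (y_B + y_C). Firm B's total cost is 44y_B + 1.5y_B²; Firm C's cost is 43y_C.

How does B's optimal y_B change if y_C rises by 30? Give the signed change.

-6

Firm B's profit: π = y_B(238.3 − (y_B + y_C)) − 44y_B − 1.5y_B².
∂π/∂y_B = 194.3 − 5y_B − y_C = 0, so y_B = 38.86 − 0.2y_C.
The reaction-function slope is −0.2, so a 30-unit rise in y_C moves y_B by −0.2 × 30 = −6. B's best response falls — the actions are strategic substitutes.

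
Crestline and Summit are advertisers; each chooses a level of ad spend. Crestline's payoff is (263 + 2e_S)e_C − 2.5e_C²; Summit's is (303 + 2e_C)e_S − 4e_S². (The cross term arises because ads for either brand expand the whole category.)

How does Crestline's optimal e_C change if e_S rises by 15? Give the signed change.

6

Expanding Crestline's payoff: 263e_C + 2e_Se_C − 2.5e_C².
∂π/∂e_C = 263 + 2e_S − 5e_C = 0, so e_C = 52.6 + 0.4e_S.
The reaction-function slope is 0.4, so a 15-unit rise in e_S moves e_C by 0.4 × 15 = 6. Crestline's best response rises — the actions are strategic complements.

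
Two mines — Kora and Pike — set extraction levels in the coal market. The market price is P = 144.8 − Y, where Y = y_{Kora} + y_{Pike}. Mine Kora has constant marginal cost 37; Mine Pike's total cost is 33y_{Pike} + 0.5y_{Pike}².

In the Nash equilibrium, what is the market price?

79.32

Mine Kora's profit: π = y_{Kora}(144.8 − (y_{Kora} + y_{Pike})) − 37y_{Kora}.
∂π/∂y_{Kora} = 107.8 − 2y_{Kora} − y_{Pike} = 0, so y_{Kora} = 53.9 − 0.5y_{Pike}.
For Pike: ∂π/∂y_{Pike} = 111.8 − 3y_{Pike} − y_{Kora} = 0 ⇒ y_{Pike} = 559/15 − (1/3)y_{Kora}.
Plugging y_{Pike} into Kora's best response: y_{Kora} = 53.9 − 0.5(559/15 − (1/3)y_{Kora}) ⇒ (5/6)y_{Kora} = 529/15, so y_{Kora} = 42.32.
Then y_{Pike} = 559/15 − (1/3)·42.32 = 23.16.
Equilibrium price: P = 144.8 − 65.48 = 79.32.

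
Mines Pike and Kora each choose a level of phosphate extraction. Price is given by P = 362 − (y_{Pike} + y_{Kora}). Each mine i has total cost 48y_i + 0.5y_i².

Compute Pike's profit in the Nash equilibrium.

Mine Pike's profit: π = y_{Pike}(362 − (y_{Pike} + y_{Kora})) − 48y_{Pike} − 0.5y_{Pike}².
∂π/∂y_{Pike} = 314 − 3y_{Pike} − y_{Kora} = 0, so y_{Pike} = 314/3 − (1/3)y_{Kora}.
Setting y_{Pike} = y_{Kora} in the reaction function: y_{Pike} = 314/3 − (1/3)y_{Pike}, so y_{Pike} = (314/3) / (4/3) = 78.5.
Price P = 362 − 157 = 205.
Pike's profit: (205 − 48)·78.5 − 0.5(78.5)² = 9243.375.

9243.375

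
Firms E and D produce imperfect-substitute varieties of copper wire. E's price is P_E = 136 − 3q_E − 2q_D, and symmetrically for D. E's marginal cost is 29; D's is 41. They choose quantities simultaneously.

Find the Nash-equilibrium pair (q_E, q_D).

14.125, 11.125

Firm E's profit: π = q_E(136 − 3q_E − 2q_D) − 29q_E.
∂π/∂q_E = 107 − 6q_E − 2q_D = 0 ⇒ q_E = 107/6 − (1/3)q_D.
Similarly q_D = 95/6 − (1/3)q_E.
Plugging q_D into E's best response: q_E = 107/6 − (1/3)(95/6 − (1/3)q_E) ⇒ (8/9)q_E = 113/9, so q_E = 14.125.
Then q_D = 95/6 − (1/3)·14.125 = 11.125.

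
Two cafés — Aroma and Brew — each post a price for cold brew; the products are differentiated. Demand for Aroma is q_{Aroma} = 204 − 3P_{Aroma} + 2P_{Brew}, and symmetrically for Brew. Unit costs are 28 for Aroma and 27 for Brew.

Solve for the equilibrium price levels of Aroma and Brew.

71.8125, 71.4375

Aroma's profit: π = (P_{Aroma} − 28)(204 − 3P_{Aroma} + 2P_{Brew}).
∂π/∂P_{Aroma} = 288 − 6P_{Aroma} + 2P_{Brew} = 0 ⇒ P_{Aroma} = 48 + (1/3)P_{Brew}.
Similarly P_{Brew} = 47.5 + (1/3)P_{Aroma}.
Substituting the second reaction function into the first: P_{Aroma} = 48 + (1/3)(47.5 + (1/3)P_{Aroma}), which gives (8/9)P_{Aroma} = 383/6 ⇒ P_{Aroma} = 71.8125.
Then P_{Brew} = 47.5 + (1/3)·71.8125 = 71.4375.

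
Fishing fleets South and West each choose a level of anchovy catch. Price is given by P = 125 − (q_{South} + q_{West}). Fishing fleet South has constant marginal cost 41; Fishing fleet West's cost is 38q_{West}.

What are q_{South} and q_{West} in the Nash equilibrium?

Fishing fleet South's profit: π = q_{South}(125 − (q_{South} + q_{West})) − 41q_{South}.
∂π/∂q_{South} = 84 − 2q_{South} − q_{West} = 0, so q_{South} = 42 − 0.5q_{West}.
By the same steps for West: q_{West} = 43.5 − 0.5q_{South}.
Substituting the second reaction function into the first: q_{South} = 42 − 0.5(43.5 − 0.5q_{South}), which gives 0.75q_{South} = 20.25 ⇒ q_{South} = 27.
Then q_{West} = 43.5 − 0.5·27 = 30.

27, 30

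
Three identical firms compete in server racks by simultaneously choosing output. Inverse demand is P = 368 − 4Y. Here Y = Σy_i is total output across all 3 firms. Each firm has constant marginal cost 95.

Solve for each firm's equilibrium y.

A representative firm's profit is π_i = y_i(368 − 4Y) − 95y_i, with Y = y_i + Σ_{j≠i} y_j.
First-order condition: 273 − 8y_i − 4Σ_{j≠i} y_j = 0.
In a symmetric equilibrium every firm chooses the same y, so Σ_{j≠i} y_j = 2y. The condition becomes 273 − 16y = 0, giving y = 273/16 = 17.0625.

17.0625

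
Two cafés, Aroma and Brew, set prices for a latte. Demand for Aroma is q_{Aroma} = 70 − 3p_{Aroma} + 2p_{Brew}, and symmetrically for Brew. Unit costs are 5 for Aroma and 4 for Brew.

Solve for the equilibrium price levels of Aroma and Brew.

21.0625, 20.6875

Aroma's profit: π = (p_{Aroma} − 5)(70 − 3p_{Aroma} + 2p_{Brew}).
∂π/∂p_{Aroma} = 85 − 6p_{Aroma} + 2p_{Brew} = 0 ⇒ p_{Aroma} = 85/6 + (1/3)p_{Brew}.
Similarly p_{Brew} = 41/3 + (1/3)p_{Aroma}.
Solving the two reaction functions simultaneously: (1 − (1/3)(1/3))p_{Aroma} = 85/6 + (1/3)·(41/3), so (8/9)p_{Aroma} = 337/18 and p_{Aroma} = 21.0625.
Then p_{Brew} = 41/3 + (1/3)·21.0625 = 20.6875.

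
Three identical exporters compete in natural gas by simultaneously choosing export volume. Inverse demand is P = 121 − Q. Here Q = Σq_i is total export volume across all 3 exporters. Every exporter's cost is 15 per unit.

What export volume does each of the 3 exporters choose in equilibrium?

26.5

A representative exporter's profit is π_i = q_i(121 − Q) − 15q_i, with Q = q_i + Σ_{j≠i} q_j.
First-order condition: 106 − 2q_i − Σ_{j≠i} q_j = 0.
Imposing symmetry (q_j = q for all j) turns Σ_{j≠i} q_j into 2q, so 106 = 4q and q = 26.5.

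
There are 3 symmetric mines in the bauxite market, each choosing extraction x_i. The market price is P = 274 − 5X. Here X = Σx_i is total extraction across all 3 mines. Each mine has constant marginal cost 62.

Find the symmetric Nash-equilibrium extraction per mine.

10.6

A representative mine's profit is π_i = x_i(274 − 5X) − 62x_i, with X = x_i + Σ_{j≠i} x_j.
First-order condition: 212 − 10x_i − 5Σ_{j≠i} x_j = 0.
Imposing symmetry (x_j = x for all j) turns Σ_{j≠i} x_j into 2x, so 212 = 20x and x = 10.6.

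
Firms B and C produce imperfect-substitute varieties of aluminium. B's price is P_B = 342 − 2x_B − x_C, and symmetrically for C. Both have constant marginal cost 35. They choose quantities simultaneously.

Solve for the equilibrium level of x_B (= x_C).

Firm B's profit: π = x_B(342 − 2x_B − x_C) − 35x_B.
∂π/∂x_B = 307 − 4x_B − x_C = 0 ⇒ x_B = 76.75 − 0.25x_C.
By symmetry x_C = x_B; substituting into the reaction function, 1.25x_B = 76.75 and x_B = 61.4.

61.4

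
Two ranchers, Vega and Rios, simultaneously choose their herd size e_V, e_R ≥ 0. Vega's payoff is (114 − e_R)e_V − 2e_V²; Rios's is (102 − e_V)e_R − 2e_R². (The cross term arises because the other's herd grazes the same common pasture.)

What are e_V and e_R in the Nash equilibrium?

Expanding Vega's payoff: 114e_V − e_Re_V − 2e_V².
∂π/∂e_V = 114 − e_R − 4e_V = 0, so e_V = 28.5 − 0.25e_R.
Likewise for Rios: e_R = 25.5 − 0.25e_V.
Plugging e_R into Vega's best response: e_V = 28.5 − 0.25(25.5 − 0.25e_V) ⇒ 0.9375e_V = 22.125, so e_V = 23.6.
Then e_R = 25.5 − 0.25·23.6 = 19.6.

23.6, 19.6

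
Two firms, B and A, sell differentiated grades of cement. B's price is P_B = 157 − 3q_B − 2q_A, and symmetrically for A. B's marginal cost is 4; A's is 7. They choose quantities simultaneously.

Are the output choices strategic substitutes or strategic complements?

Firm B's profit: π = q_B(157 − 3q_B − 2q_A) − 4q_B.
∂π/∂q_B = 153 − 6q_B − 2q_A = 0 ⇒ q_B = 25.5 − (1/3)q_A.
The best-response slope dq_B/dq_A = −1/3 < 0: the reaction function is downward-sloping, so the choices are strategic substitutes.

strategic substitutes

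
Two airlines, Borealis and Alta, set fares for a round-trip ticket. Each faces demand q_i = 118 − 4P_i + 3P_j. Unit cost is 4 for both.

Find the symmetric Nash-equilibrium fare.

Borealis's profit: π = (P_{Borealis} − 4)(118 − 4P_{Borealis} + 3P_{Alta}).
∂π/∂P_{Borealis} = 134 − 8P_{Borealis} + 3P_{Alta} = 0 ⇒ P_{Borealis} = 16.75 + 0.375P_{Alta}.
Setting P_{Borealis} = P_{Alta} in the reaction function: P_{Borealis} = 16.75 + 0.375P_{Borealis}, so P_{Borealis} = 16.75 / 0.625 = 26.8.

26.8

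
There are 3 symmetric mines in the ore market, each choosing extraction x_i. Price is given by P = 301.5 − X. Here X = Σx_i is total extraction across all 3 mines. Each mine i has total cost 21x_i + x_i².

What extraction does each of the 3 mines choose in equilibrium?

46.75

A representative mine's profit is π_i = x_i(301.5 − X) − 21x_i − x_i², with X = x_i + Σ_{j≠i} x_j.
First-order condition: 280.5 − 4x_i − Σ_{j≠i} x_j = 0.
Imposing symmetry (x_j = x for all j) turns Σ_{j≠i} x_j into 2x, so 280.5 = 6x and x = 46.75.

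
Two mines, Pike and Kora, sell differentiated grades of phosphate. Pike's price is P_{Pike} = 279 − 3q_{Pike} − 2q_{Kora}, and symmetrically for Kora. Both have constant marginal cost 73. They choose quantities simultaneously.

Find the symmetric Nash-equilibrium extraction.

25.75

Mine Pike's profit: π = q_{Pike}(279 − 3q_{Pike} − 2q_{Kora}) − 73q_{Pike}.
∂π/∂q_{Pike} = 206 − 6q_{Pike} − 2q_{Kora} = 0 ⇒ q_{Pike} = 103/3 − (1/3)q_{Kora}.
Setting q_{Pike} = q_{Kora} in the reaction function: q_{Pike} = 103/3 − (1/3)q_{Pike}, so q_{Pike} = (103/3) / (4/3) = 25.75.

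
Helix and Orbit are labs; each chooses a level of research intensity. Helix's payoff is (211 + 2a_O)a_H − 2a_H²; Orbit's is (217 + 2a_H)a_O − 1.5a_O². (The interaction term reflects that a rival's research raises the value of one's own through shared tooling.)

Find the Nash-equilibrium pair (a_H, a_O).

133.375, 161.25

Expanding Helix's payoff: 211a_H + 2a_Oa_H − 2a_H².
∂π/∂a_H = 211 + 2a_O − 4a_H = 0, so a_H = 52.75 + 0.5a_O.
Likewise for Orbit: a_O = 217/3 + (2/3)a_H.
Plugging a_O into Helix's best response: a_H = 52.75 + 0.5(217/3 + (2/3)a_H) ⇒ (2/3)a_H = 1067/12, so a_H = 133.375.
Then a_O = 217/3 + (2/3)·133.375 = 161.25.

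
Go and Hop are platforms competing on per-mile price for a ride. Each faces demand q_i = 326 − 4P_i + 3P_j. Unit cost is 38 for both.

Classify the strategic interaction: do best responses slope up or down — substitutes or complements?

Go's profit: π = (P_{Go} − 38)(326 − 4P_{Go} + 3P_{Hop}).
∂π/∂P_{Go} = 478 − 8P_{Go} + 3P_{Hop} = 0 ⇒ P_{Go} = 59.75 + 0.375P_{Hop}.
The best-response slope dP_{Go}/dP_{Hop} = 0.375 > 0: the reaction function is upward-sloping, so the choices are strategic complements.

strategic complements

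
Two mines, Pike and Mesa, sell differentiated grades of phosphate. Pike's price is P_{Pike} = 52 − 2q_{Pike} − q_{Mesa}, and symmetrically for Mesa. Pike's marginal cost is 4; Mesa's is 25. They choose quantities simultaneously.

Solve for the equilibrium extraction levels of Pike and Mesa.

11, 4

Mine Pike's profit: π = q_{Pike}(52 − 2q_{Pike} − q_{Mesa}) − 4q_{Pike}.
∂π/∂q_{Pike} = 48 − 4q_{Pike} − q_{Mesa} = 0 ⇒ q_{Pike} = 12 − 0.25q_{Mesa}.
Similarly q_{Mesa} = 6.75 − 0.25q_{Pike}.
Solving the two reaction functions simultaneously: (1 − (−0.25)(−0.25))q_{Pike} = 12 − 0.25·6.75, so 0.9375q_{Pike} = 10.3125 and q_{Pike} = 11.
Then q_{Mesa} = 6.75 − 0.25·11 = 4.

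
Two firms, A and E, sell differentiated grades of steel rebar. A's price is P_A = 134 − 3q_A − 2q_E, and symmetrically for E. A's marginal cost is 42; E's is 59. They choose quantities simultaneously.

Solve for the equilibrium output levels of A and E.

Firm A's profit: π = q_A(134 − 3q_A − 2q_E) − 42q_A.
∂π/∂q_A = 92 − 6q_A − 2q_E = 0 ⇒ q_A = 46/3 − (1/3)q_E.
Similarly q_E = 12.5 − (1/3)q_A.
Solving the two reaction functions simultaneously: (1 − (−1/3)(−1/3))q_A = 46/3 − (1/3)·12.5, so (8/9)q_A = 67/6 and q_A = 12.5625.
Then q_E = 12.5 − (1/3)·12.5625 = 8.3125.

12.5625, 8.3125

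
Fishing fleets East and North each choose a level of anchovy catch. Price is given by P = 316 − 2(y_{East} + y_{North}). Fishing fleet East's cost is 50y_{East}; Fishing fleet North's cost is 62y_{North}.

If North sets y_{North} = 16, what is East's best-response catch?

58.5

Fishing fleet East's profit: π = y_{East}(316 − 2(y_{East} + y_{North})) − 50y_{East}.
∂π/∂y_{East} = 266 − 4y_{East} − 2y_{North} = 0, so y_{East} = 66.5 − 0.5y_{North}.
At y_{North} = 16: y_{East} = 66.5 − 0.5·16 = 58.5.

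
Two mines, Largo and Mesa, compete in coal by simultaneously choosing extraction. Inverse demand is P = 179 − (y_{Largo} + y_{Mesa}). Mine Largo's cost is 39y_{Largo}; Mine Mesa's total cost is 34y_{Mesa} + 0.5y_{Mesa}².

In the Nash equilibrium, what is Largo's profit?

3025

Mine Largo's profit: π = y_{Largo}(179 − (y_{Largo} + y_{Mesa})) − 39y_{Largo}.
∂π/∂y_{Largo} = 140 − 2y_{Largo} − y_{Mesa} = 0, so y_{Largo} = 70 − 0.5y_{Mesa}.
For Mesa: ∂π/∂y_{Mesa} = 145 − 3y_{Mesa} − y_{Largo} = 0 ⇒ y_{Mesa} = 145/3 − (1/3)y_{Largo}.
Solving the two reaction functions simultaneously: (1 − (−0.5)(−1/3))y_{Largo} = 70 − 0.5·(145/3), so (5/6)y_{Largo} = 275/6 and y_{Largo} = 55.
Then y_{Mesa} = 145/3 − (1/3)·55 = 30.
Price P = 179 − 85 = 94.
Largo's profit: (94 − 39)·55 = 3025.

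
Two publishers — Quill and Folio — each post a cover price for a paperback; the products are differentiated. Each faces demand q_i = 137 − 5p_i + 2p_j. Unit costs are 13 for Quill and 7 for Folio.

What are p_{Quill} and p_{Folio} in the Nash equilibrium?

24.625, 22.125

Quill's profit: π = (p_{Quill} − 13)(137 − 5p_{Quill} + 2p_{Folio}).
∂π/∂p_{Quill} = 202 − 10p_{Quill} + 2p_{Folio} = 0 ⇒ p_{Quill} = 20.2 + 0.2p_{Folio}.
Similarly p_{Folio} = 17.2 + 0.2p_{Quill}.
Substituting the second reaction function into the first: p_{Quill} = 20.2 + 0.2(17.2 + 0.2p_{Quill}), which gives 0.96p_{Quill} = 23.64 ⇒ p_{Quill} = 24.625.
Then p_{Folio} = 17.2 + 0.2·24.625 = 22.125.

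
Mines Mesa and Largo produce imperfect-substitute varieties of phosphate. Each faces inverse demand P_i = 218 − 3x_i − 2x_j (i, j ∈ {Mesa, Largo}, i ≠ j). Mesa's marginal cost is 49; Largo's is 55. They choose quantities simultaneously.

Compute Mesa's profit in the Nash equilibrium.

1386.75

Mine Mesa's profit: π = x_{Mesa}(218 − 3x_{Mesa} − 2x_{Largo}) − 49x_{Mesa}.
∂π/∂x_{Mesa} = 169 − 6x_{Mesa} − 2x_{Largo} = 0 ⇒ x_{Mesa} = 169/6 − (1/3)x_{Largo}.
Similarly x_{Largo} = 163/6 − (1/3)x_{Mesa}.
Plugging x_{Largo} into Mesa's best response: x_{Mesa} = 169/6 − (1/3)(163/6 − (1/3)x_{Mesa}) ⇒ (8/9)x_{Mesa} = 172/9, so x_{Mesa} = 21.5.
Then x_{Largo} = 163/6 − (1/3)·21.5 = 20.
P_{Mesa} = 218 − 3·21.5 − 2·20 = 113.5.
Profit = (113.5 − 49)·21.5 = 1386.75.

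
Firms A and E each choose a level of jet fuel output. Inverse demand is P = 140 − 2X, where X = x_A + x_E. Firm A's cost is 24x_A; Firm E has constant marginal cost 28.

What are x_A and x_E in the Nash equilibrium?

Firm A's profit: π = x_A(140 − 2(x_A + x_E)) − 24x_A.
∂π/∂x_A = 116 − 4x_A − 2x_E = 0, so x_A = 29 − 0.5x_E.
By the same steps for E: x_E = 28 − 0.5x_A.
Substituting the second reaction function into the first: x_A = 29 − 0.5(28 − 0.5x_A), which gives 0.75x_A = 15 ⇒ x_A = 20.
Then x_E = 28 − 0.5·20 = 18.

20, 18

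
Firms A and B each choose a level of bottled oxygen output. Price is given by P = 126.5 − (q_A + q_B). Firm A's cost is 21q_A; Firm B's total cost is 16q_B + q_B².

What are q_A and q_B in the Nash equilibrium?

Firm A's profit: π = q_A(126.5 − (q_A + q_B)) − 21q_A.
∂π/∂q_A = 105.5 − 2q_A − q_B = 0, so q_A = 52.75 − 0.5q_B.
For B: ∂π/∂q_B = 110.5 − 4q_B − q_A = 0 ⇒ q_B = 27.625 − 0.25q_A.
Plugging q_B into A's best response: q_A = 52.75 − 0.5(27.625 − 0.25q_A) ⇒ 0.875q_A = 38.9375, so q_A = 44.5.
Then q_B = 27.625 − 0.25·44.5 = 16.5.

44.5, 16.5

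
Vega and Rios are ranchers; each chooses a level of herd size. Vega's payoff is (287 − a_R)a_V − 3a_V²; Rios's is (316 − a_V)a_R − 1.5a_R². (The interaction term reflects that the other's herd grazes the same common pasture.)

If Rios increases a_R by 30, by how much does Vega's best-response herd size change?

-5

Expanding Vega's payoff: 287a_V − a_Ra_V − 3a_V².
∂π/∂a_V = 287 − a_R − 6a_V = 0, so a_V = 287/6 − (1/6)a_R.
The reaction-function slope is −1/6, so a 30-unit rise in a_R moves a_V by −1/6 × 30 = −5. Vega's best response falls — the actions are strategic substitutes.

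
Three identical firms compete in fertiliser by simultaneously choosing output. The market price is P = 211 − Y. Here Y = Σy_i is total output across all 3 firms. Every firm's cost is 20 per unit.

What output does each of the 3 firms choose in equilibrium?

47.75

A representative firm's profit is π_i = y_i(211 − Y) − 20y_i, with Y = y_i + Σ_{j≠i} y_j.
First-order condition: 191 − 2y_i − Σ_{j≠i} y_j = 0.
With identical firms, set every y_j = y: then 191 − 2y − 2y = 0, i.e. y = 191/4 = 47.75.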